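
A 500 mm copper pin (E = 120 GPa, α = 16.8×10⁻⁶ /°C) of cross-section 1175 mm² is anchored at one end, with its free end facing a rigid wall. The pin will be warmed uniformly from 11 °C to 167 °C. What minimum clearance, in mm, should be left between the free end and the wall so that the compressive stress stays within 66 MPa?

With no wall the pin would lengthen by αΔT L = 16.8×10⁻⁶ × 156 × 500 = 1.31 mm.
At the allowable stress the elastic shortening the wall may impose is σL/E = 66 × 500 / (120×10³) = 0.275 mm.
The gap must absorb the remainder: g_min = 1.31 − 0.275 = 1.035 mm.

g ≈ 1.04 mm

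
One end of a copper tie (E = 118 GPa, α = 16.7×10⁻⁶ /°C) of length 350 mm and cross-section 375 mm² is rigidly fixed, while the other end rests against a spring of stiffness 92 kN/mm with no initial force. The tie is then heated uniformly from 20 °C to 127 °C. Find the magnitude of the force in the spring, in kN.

P ≈ 33.3 kN

If the spring were absent the tie would lengthen by αΔT L = 16.7×10⁻⁶ × 107 × 350 = 0.6254 mm.
Let P be the compressive force at the spring. The tie shortens elastically by PL/(AE) and the spring compresses by P/k; together these equal δ_free.
So P = δ_free / [L/(AE) + 1/k] = 0.6254 / [ 350/(375×118×10³) + 1/(92×10³) ].
P = 0.6254 / 1.878×10⁻⁵ = 33300 N.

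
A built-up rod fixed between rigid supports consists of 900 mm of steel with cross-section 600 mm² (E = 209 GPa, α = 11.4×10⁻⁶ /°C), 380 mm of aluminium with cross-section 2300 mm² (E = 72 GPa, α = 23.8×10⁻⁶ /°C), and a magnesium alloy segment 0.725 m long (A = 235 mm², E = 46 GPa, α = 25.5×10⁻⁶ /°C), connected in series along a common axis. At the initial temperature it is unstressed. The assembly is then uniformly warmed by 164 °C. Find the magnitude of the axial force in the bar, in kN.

If the supports were absent, the total length change would be Σ αᵢΔT Lᵢ = 11.4×10⁻⁶×164×900 + 23.8×10⁻⁶×164×380 + 25.5×10⁻⁶×164×725 = 6.198 mm.
The walls prevent any net length change, so an axial force P (same in every segment) develops. Compatibility: P · Σ Lᵢ/(AᵢEᵢ) = δ_free.
Σ Lᵢ/(AᵢEᵢ) = 900/(600×209×10³) + 380/(2300×72×10³) + 725/(235×46×10³) = 7.654×10⁻⁵ mm/N.
P = 6.198 / 7.654×10⁻⁵ = 80980 N = 80.98 kN, compressive.

P ≈ 81 kN (compressive)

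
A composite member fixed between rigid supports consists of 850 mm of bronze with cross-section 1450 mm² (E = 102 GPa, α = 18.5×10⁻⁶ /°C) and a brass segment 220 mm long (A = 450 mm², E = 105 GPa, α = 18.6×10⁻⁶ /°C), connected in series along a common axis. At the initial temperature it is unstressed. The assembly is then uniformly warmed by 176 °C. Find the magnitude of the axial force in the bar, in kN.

Free thermal expansion of the whole bar: Σ αᵢΔT Lᵢ = 18.5×10⁻⁶×176×850 + 18.6×10⁻⁶×176×220 = 3.488 mm.
The rigid supports impose zero overall length change; the single axial force P common to all segments must satisfy P Σ Lᵢ/(AᵢEᵢ) = δ_free.
Σ Lᵢ/(AᵢEᵢ) = 850/(1450×102×10³) + 220/(450×105×10³) = 1.04×10⁻⁵ mm/N.
Hence P = δ_free / Σ(L/AE) = 3.488/1.04×10⁻⁵ = 335.3 kN (compressive).

P ≈ 335 kN (compressive)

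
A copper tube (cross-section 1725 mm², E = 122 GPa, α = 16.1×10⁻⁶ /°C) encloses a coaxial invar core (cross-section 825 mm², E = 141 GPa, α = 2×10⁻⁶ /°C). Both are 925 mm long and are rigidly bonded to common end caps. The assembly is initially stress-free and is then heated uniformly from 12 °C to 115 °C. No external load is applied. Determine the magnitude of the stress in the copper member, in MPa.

σ ≈ 63.1 MPa (compressive)

Equilibrium of a rigid end plate with no external load gives equal and opposite internal forces ±P in the two members. Since α_{copper} > α_{invar}, heating drives the copper into compression and the invar into tension.
Compatibility of the two members (thermal + elastic change equal): (α₁ − α₂)ΔT = P·[1/(A₁E₁) + 1/(A₂E₂)].
|α₁ − α₂|·ΔT = 14.1×10⁻⁶ × 103 = 0.001452.
1/(A₁E₁) + 1/(A₂E₂) = 1/(1725×122×10³) + 1/(825×141×10³) = 1.335×10⁻⁸ N⁻¹.
P = 0.001452 / 1.335×10⁻⁸ = 108800 N = 108.8 kN.
σ_{copper} = P/A₁ = 108800/1725 = 63.07 MPa, compressive.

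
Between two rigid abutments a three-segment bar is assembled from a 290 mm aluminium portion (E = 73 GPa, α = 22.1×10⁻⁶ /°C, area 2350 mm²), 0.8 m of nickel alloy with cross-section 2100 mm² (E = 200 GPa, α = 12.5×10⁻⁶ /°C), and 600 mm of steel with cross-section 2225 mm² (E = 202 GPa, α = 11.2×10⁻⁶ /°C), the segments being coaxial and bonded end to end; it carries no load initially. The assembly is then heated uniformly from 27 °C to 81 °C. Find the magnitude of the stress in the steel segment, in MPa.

Free thermal expansion of the whole bar: Σ αᵢΔT Lᵢ = 22.1×10⁻⁶×54×290 + 12.5×10⁻⁶×54×800 + 11.2×10⁻⁶×54×600 = 1.249 mm.
The rigid supports impose zero overall length change; the single axial force P common to all segments must satisfy P Σ Lᵢ/(AᵢEᵢ) = δ_free.
Σ Lᵢ/(AᵢEᵢ) = 290/(2350×73×10³) + 800/(2100×200×10³) + 600/(2225×202×10³) = 4.93×10⁻⁶ mm/N.
P = 1.249 / 4.93×10⁻⁶ = 253300 N = 253.3 kN, compressive.
σ_{steel} = P / A = 253300 / 2225 = 113.9 MPa.

σ ≈ 114 MPa (compressive)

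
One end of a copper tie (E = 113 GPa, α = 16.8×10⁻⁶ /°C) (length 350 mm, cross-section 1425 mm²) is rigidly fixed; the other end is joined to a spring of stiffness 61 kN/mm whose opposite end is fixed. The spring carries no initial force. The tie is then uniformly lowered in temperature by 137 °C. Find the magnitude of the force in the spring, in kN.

P ≈ 43.4 kN

The unrestrained thermal change is αΔT L = 16.8×10⁻⁶ × 137 × 350 = 0.8056 mm.
With a force P in the spring, the elastic change of the tie is PL/(AE) and that of the spring is P/k; compatibility requires their sum to equal δ_free.
So P = δ_free / [L/(AE) + 1/k] = 0.8056 / [ 350/(1425×113×10³) + 1/(61×10³) ].
P = 0.8056 / 1.857×10⁻⁵ = 43390 N.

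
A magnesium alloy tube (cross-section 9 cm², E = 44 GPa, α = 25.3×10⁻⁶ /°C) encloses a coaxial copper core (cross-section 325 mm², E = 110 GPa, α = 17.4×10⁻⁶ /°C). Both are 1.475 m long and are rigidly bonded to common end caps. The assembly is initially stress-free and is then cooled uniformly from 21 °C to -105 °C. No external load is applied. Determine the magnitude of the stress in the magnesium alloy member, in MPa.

The magnesium alloy has the larger α, so on cooling it would change length more than the copper if both were free. The rigid plates force a common final length, so the magnesium alloy is put into tension and the copper into compression, with equal and opposite forces P (no external load).
Compatibility of the two members (thermal + elastic change equal): (α₁ − α₂)ΔT = P·[1/(A₁E₁) + 1/(A₂E₂)].
|α₁ − α₂|·ΔT = 7.9×10⁻⁶ × 126 = 0.0009954.
1/(A₁E₁) + 1/(A₂E₂) = 1/(900×44×10³) + 1/(325×110×10³) = 5.322×10⁻⁸ N⁻¹.
P = 0.0009954 / 5.322×10⁻⁸ = 18700 N = 18.7 kN.
σ_{magnesium alloy} = P/A₁ = 18700/900 = 20.78 MPa, tensile.

σ ≈ 20.8 MPa (tensile)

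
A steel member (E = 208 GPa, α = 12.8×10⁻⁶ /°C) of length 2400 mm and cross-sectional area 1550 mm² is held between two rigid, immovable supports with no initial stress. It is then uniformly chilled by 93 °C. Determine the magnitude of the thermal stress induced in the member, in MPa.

With length fixed, the mechanical strain must cancel the thermal strain αΔT = 12.8×10⁻⁶ × 93 = 1190.4×10⁻⁶.
σ = EαΔT = 208×10³ × 12.8×10⁻⁶ × 93 = 247.6 MPa (tensile; the member is trying to contract).

σ ≈ 248 MPa (tensile)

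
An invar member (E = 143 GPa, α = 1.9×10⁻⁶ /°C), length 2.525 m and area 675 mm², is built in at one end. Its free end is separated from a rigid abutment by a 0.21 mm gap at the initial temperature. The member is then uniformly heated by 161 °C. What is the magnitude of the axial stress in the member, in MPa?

σ ≈ 31.9 MPa (compressive)

Free thermal elongation = αΔT L = 1.9×10⁻⁶ × 161 × 2525 = 0.7724 mm.
This exceeds the 0.21 mm gap, so the wall pushes back. The portion of expansion that must be recovered elastically is δ_free − gap = 0.7724 − 0.21 = 0.5624 mm.
That suppressed elongation corresponds to σ = E·Δ/L = 143×10³ × 0.5624/2525 = 31.85 MPa.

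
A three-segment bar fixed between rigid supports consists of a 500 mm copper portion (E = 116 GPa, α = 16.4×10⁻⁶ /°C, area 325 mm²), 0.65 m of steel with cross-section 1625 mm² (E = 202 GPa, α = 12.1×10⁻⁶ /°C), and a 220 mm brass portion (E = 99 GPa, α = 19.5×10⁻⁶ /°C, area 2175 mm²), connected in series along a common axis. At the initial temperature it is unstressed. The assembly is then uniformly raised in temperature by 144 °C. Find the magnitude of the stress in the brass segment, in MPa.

σ ≈ 82.9 MPa (compressive)

If the supports were absent, the total length change would be Σ αᵢΔT Lᵢ = 16.4×10⁻⁶×144×500 + 12.1×10⁻⁶×144×650 + 19.5×10⁻⁶×144×220 = 2.931 mm.
The walls prevent any net length change, so an axial force P (same in every segment) develops. Compatibility: P · Σ Lᵢ/(AᵢEᵢ) = δ_free.
Σ Lᵢ/(AᵢEᵢ) = 500/(325×116×10³) + 650/(1625×202×10³) + 220/(2175×99×10³) = 1.626×10⁻⁵ mm/N.
So P = 2.931 / 1.626×10⁻⁵ = 180.2 kN, compressive.
σ_{brass} = P / A = 180200 / 2175 = 82.86 MPa.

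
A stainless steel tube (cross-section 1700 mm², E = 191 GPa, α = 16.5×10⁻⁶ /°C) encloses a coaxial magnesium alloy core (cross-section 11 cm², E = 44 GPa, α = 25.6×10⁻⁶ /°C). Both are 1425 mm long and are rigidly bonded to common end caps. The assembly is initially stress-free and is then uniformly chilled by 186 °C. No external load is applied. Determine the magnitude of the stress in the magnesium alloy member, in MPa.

Equilibrium of a rigid end plate with no external load gives equal and opposite internal forces ±P in the two members. Since α_{magnesium alloy} > α_{stainless steel}, cooling drives the magnesium alloy into tension and the stainless steel into compression.
Equating the net (thermal + elastic) strains gives |α₁ − α₂|·ΔT = P·[1/(A₁E₁) + 1/(A₂E₂)].
|α₁ − α₂|·ΔT = 9.1×10⁻⁶ × 186 = 0.001693.
1/(A₁E₁) + 1/(A₂E₂) = 1/(1700×191×10³) + 1/(1100×44×10³) = 2.374×10⁻⁸ N⁻¹.
P = 0.001693 / 2.374×10⁻⁸ = 71290 N = 71.29 kN.
σ_{magnesium alloy} = P/A₂ = 71290/1100 = 64.81 MPa, tensile.

σ ≈ 64.8 MPa (tensile)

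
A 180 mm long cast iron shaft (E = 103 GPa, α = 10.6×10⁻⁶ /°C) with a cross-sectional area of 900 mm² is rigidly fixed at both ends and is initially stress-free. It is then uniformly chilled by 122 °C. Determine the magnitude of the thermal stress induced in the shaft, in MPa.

σ ≈ 133 MPa (tensile)

Because both ends are immovable the net strain is zero, and the suppressed thermal strain is αΔT = 10.6×10⁻⁶ × 122 = 1293.2×10⁻⁶.
σ = EαΔT = 103×10³ × 10.6×10⁻⁶ × 122 = 133.2 MPa (tensile; the shaft is trying to contract).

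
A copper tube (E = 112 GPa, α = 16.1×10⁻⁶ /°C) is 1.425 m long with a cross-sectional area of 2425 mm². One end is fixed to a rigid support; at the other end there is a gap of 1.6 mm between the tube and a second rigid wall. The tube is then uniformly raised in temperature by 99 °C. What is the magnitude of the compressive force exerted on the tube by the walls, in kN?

Free thermal elongation = αΔT L = 16.1×10⁻⁶ × 99 × 1425 = 2.271 mm.
This exceeds the 1.6 mm gap, so the wall pushes back. The portion of expansion that must be recovered elastically is δ_free − gap = 2.271 − 1.6 = 0.6713 mm.
So σ = E(δ_free − g)/L = 112×10³ × 0.6713/1425 = 52.76 MPa.
Force on the wall = σA = 52.76 × 2425 mm² = 127.9 kN.

P ≈ 128 kN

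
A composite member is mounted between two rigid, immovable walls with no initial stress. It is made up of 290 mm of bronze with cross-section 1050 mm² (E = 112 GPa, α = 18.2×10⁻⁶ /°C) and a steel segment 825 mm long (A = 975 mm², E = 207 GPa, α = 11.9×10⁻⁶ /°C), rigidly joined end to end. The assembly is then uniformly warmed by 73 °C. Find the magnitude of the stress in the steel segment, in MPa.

Free thermal expansion of the whole bar: Σ αᵢΔT Lᵢ = 18.2×10⁻⁶×73×290 + 11.9×10⁻⁶×73×825 = 1.102 mm.
The rigid supports impose zero overall length change; the single axial force P common to all segments must satisfy P Σ Lᵢ/(AᵢEᵢ) = δ_free.
Σ Lᵢ/(AᵢEᵢ) = 290/(1050×112×10³) + 825/(975×207×10³) = 6.554×10⁻⁶ mm/N.
So P = 1.102 / 6.554×10⁻⁶ = 168.1 kN, compressive.
σ_{steel} = P / A = 168100 / 975 = 172.5 MPa.

σ ≈ 172 MPa (compressive)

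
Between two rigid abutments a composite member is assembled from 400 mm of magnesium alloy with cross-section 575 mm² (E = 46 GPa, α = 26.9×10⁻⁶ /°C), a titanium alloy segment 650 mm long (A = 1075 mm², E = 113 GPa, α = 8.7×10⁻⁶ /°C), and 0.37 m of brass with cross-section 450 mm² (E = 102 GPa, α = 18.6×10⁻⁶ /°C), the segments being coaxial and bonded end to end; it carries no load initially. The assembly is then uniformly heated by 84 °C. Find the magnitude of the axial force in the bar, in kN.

P ≈ 68.6 kN (compressive)

If the supports were absent, the total length change would be Σ αᵢΔT Lᵢ = 26.9×10⁻⁶×84×400 + 8.7×10⁻⁶×84×650 + 18.6×10⁻⁶×84×370 = 1.957 mm.
The walls prevent any net length change, so an axial force P (same in every segment) develops. Compatibility: P · Σ Lᵢ/(AᵢEᵢ) = δ_free.
The series flexibility is Σ Lᵢ/(AᵢEᵢ) = 400/(575×46×10³) + 650/(1075×113×10³) + 370/(450×102×10³) = 2.853×10⁻⁵ mm/N.
Hence P = δ_free / Σ(L/AE) = 1.957/2.853×10⁻⁵ = 68.58 kN (compressive).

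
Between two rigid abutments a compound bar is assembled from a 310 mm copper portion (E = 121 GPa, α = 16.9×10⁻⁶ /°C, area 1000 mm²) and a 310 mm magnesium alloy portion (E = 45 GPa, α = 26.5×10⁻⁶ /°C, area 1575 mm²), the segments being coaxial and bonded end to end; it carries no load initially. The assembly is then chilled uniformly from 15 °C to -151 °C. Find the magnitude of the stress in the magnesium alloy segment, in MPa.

If the supports were absent, the total length change would be Σ αᵢΔT Lᵢ = 16.9×10⁻⁶×166×310 + 26.5×10⁻⁶×166×310 = 2.233 mm.
The rigid supports impose zero overall length change; the single axial force P common to all segments must satisfy P Σ Lᵢ/(AᵢEᵢ) = δ_free.
Σ Lᵢ/(AᵢEᵢ) = 310/(1000×121×10³) + 310/(1575×45×10³) = 6.936×10⁻⁶ mm/N.
Hence P = δ_free / Σ(L/AE) = 2.233/6.936×10⁻⁶ = 322 kN (tensile).
σ_{magnesium alloy} = P / A = 322000 / 1575 = 204.4 MPa.

σ ≈ 204 MPa (tensile)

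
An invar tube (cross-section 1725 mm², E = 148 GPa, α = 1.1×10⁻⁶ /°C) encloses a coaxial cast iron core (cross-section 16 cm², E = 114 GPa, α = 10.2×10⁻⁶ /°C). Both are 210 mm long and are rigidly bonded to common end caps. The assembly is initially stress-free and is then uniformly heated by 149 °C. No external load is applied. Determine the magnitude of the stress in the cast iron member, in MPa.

σ ≈ 90.2 MPa (compressive)

Equilibrium of a rigid end plate with no external load gives equal and opposite internal forces ±P in the two members. Since α_{cast iron} > α_{invar}, heating drives the cast iron into compression and the invar into tension.
Compatibility of the two members (thermal + elastic change equal): (α₁ − α₂)ΔT = P·[1/(A₁E₁) + 1/(A₂E₂)].
|α₁ − α₂|·ΔT = 9.1×10⁻⁶ × 149 = 0.001356.
1/(A₁E₁) + 1/(A₂E₂) = 1/(1725×148×10³) + 1/(1600×114×10³) = 9.399×10⁻⁹ N⁻¹.
P = 0.001356 / 9.399×10⁻⁹ = 144300 N = 144.3 kN.
σ_{cast iron} = P/A₂ = 144300/1600 = 90.16 MPa, compressive.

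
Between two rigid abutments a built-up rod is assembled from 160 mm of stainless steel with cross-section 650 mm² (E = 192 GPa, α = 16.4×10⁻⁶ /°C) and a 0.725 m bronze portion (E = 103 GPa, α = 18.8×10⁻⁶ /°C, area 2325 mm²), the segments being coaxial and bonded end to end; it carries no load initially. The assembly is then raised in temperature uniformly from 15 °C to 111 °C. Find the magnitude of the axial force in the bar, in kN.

P ≈ 362 kN (compressive)

Free thermal expansion of the whole bar: Σ αᵢΔT Lᵢ = 16.4×10⁻⁶×96×160 + 18.8×10⁻⁶×96×725 = 1.56 mm.
Since the ends are fixed, an axial force P builds up, equal in every segment, with P · Σ Lᵢ/(AᵢEᵢ) = δ_free.
The series flexibility is Σ Lᵢ/(AᵢEᵢ) = 160/(650×192×10³) + 725/(2325×103×10³) = 4.31×10⁻⁶ mm/N.
So P = 1.56 / 4.31×10⁻⁶ = 362.1 kN, compressive.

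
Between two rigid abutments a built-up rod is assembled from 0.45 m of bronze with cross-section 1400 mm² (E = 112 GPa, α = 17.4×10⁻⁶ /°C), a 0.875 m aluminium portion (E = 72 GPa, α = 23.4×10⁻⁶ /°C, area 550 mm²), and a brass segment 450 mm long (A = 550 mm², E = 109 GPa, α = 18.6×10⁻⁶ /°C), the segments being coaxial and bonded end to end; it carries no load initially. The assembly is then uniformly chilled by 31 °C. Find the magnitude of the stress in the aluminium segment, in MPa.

σ ≈ 63.7 MPa (tensile)

Free thermal contraction of the whole bar: Σ αᵢΔT Lᵢ = 17.4×10⁻⁶×31×450 + 23.4×10⁻⁶×31×875 + 18.6×10⁻⁶×31×450 = 1.137 mm.
Since the ends are fixed, an axial force P builds up, equal in every segment, with P · Σ Lᵢ/(AᵢEᵢ) = δ_free.
Σ Lᵢ/(AᵢEᵢ) = 450/(1400×112×10³) + 875/(550×72×10³) + 450/(550×109×10³) = 3.247×10⁻⁵ mm/N.
P = 1.137 / 3.247×10⁻⁵ = 35010 N = 35.01 kN, tensile.
σ_{aluminium} = P / A = 35010 / 550 = 63.66 MPa.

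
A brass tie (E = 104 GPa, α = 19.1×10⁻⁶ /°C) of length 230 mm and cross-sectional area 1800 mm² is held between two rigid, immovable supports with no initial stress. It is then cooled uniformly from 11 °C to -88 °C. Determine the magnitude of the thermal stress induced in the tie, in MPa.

With length fixed, the mechanical strain must cancel the thermal strain αΔT = 19.1×10⁻⁶ × 99 = 1890.9×10⁻⁶.
σ = EαΔT = 104×10³ × 19.1×10⁻⁶ × 99 = 196.7 MPa (tensile; the tie is trying to contract).

σ ≈ 197 MPa (tensile)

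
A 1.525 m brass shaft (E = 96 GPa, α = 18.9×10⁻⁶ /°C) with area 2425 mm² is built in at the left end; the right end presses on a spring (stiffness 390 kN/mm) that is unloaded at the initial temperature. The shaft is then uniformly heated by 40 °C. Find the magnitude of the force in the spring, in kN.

The unrestrained thermal change is αΔT L = 18.9×10⁻⁶ × 40 × 1525 = 1.153 mm.
Let P be the compressive force at the spring. The shaft shortens elastically by PL/(AE) and the spring compresses by P/k; together these equal δ_free.
So P = δ_free / [L/(AE) + 1/k] = 1.153 / [ 1525/(2425×96×10³) + 1/(390×10³) ].
P = 1.153 / 9.115×10⁻⁶ = 126500 N.

P ≈ 126 kN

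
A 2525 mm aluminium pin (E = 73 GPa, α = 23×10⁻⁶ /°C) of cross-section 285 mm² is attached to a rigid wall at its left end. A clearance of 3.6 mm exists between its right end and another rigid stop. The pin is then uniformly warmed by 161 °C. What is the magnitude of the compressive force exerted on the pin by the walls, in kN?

Free thermal elongation = αΔT L = 23×10⁻⁶ × 161 × 2525 = 9.35 mm.
After closing the 3.6 mm clearance, 9.35 − 3.6 = 5.75 mm of expansion remains to be suppressed by the wall.
So σ = E(δ_free − g)/L = 73×10³ × 5.75/2525 = 166.2 MPa.
Force on the wall = σA = 166.2 × 285 mm² = 47.38 kN.

P ≈ 47.4 kN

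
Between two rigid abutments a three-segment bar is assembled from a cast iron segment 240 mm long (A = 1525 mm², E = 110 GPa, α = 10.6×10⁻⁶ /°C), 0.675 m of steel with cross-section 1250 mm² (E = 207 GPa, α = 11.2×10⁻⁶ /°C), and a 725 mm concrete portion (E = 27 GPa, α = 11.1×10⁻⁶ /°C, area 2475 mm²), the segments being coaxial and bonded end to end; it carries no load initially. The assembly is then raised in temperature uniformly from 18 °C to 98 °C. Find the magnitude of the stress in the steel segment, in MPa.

σ ≈ 78 MPa (compressive)

Free thermal expansion of the whole bar: Σ αᵢΔT Lᵢ = 10.6×10⁻⁶×80×240 + 11.2×10⁻⁶×80×675 + 11.1×10⁻⁶×80×725 = 1.452 mm.
The walls prevent any net length change, so an axial force P (same in every segment) develops. Compatibility: P · Σ Lᵢ/(AᵢEᵢ) = δ_free.
Σ Lᵢ/(AᵢEᵢ) = 240/(1525×110×10³) + 675/(1250×207×10³) + 725/(2475×27×10³) = 1.489×10⁻⁵ mm/N.
Hence P = δ_free / Σ(L/AE) = 1.452/1.489×10⁻⁵ = 97.53 kN (compressive).
σ_{steel} = P / A = 97530 / 1250 = 78.03 MPa.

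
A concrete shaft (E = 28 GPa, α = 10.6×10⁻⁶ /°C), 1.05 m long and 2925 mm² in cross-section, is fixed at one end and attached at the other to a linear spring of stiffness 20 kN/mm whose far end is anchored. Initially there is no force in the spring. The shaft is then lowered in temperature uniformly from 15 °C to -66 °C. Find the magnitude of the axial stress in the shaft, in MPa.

The unrestrained thermal change is αΔT L = 10.6×10⁻⁶ × 81 × 1050 = 0.9015 mm.
Let P be the tensile force in the spring. The shaft extends elastically by PL/(AE) and the spring stretches by P/k; together these equal δ_free.
P [ L/(AE) + 1/k ] = δ_free → P [ 1050/(2925×28×10³) + 1/(20×10³) ] = 0.9015.
P = 0.9015 / 6.282×10⁻⁵ = 14350 N.
σ = P/A = 14350/2925 = 4.906 MPa.

σ ≈ 4.91 MPa (tensile)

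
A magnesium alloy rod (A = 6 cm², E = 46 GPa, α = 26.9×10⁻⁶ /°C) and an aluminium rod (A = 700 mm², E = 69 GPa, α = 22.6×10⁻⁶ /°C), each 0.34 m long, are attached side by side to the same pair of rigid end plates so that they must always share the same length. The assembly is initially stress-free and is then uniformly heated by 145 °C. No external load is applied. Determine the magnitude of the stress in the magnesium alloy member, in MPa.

Equilibrium of a rigid end plate with no external load gives equal and opposite internal forces ±P in the two members. Since α_{magnesium alloy} > α_{aluminium}, heating drives the magnesium alloy into compression and the aluminium into tension.
Setting the final lengths equal and cancelling L: (α₁ − α₂)ΔT = P/(A₁E₁) + P/(A₂E₂).
|α₁ − α₂|·ΔT = 4.3×10⁻⁶ × 145 = 0.0006235.
1/(A₁E₁) + 1/(A₂E₂) = 1/(600×46×10³) + 1/(700×69×10³) = 5.694×10⁻⁸ N⁻¹.
So P = 0.0006235 / 5.694×10⁻⁸ = 10.95 kN.
σ_{magnesium alloy} = P/A₁ = 10950/600 = 18.25 MPa, compressive.

σ ≈ 18.3 MPa (compressive)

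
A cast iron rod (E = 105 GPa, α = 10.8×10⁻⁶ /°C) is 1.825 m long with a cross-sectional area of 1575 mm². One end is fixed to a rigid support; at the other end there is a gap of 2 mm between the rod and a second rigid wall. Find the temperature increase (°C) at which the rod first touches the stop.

Contact occurs when the free expansion equals the gap: αΔT L = 2 mm.
So ΔT = g/(αL) = 2/(10.8×10⁻⁶ × 1825) = 101.5 °C.

ΔT ≈ 101 °C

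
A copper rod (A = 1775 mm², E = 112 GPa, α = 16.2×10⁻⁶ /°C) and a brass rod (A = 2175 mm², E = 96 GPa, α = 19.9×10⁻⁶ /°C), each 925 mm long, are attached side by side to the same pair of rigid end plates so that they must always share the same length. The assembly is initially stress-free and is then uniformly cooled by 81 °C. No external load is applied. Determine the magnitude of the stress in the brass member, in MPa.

σ ≈ 14 MPa (tensile)

Equilibrium of a rigid end plate with no external load gives equal and opposite internal forces ±P in the two members. Since α_{brass} > α_{copper}, cooling drives the brass into tension and the copper into compression.
Setting the final lengths equal and cancelling L: (α₁ − α₂)ΔT = P/(A₁E₁) + P/(A₂E₂).
|α₁ − α₂|·ΔT = 3.7×10⁻⁶ × 81 = 0.0002997.
1/(A₁E₁) + 1/(A₂E₂) = 1/(1775×112×10³) + 1/(2175×96×10³) = 9.819×10⁻⁹ N⁻¹.
So P = 0.0002997 / 9.819×10⁻⁹ = 30.52 kN.
σ_{brass} = P/A₂ = 30520/2175 = 14.03 MPa, tensile.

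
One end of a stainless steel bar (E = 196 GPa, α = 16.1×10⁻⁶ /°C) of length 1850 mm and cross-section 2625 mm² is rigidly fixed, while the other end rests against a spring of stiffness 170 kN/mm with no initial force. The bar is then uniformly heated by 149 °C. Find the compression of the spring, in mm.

δ ≈ 2.75 mm

Free thermal expansion: δ_free = αΔT L = 16.1×10⁻⁶ × 149 × 1850 = 4.438 mm.
With a force P in the spring, the elastic change of the bar is PL/(AE) and that of the spring is P/k; compatibility requires their sum to equal δ_free.
So P = δ_free / [L/(AE) + 1/k] = 4.438 / [ 1850/(2625×196×10³) + 1/(170×10³) ].
P = 4.438 / 9.478×10⁻⁶ = 468200 N.
Spring compression = P/k = 468200/(170×10³) = 2.754 mm.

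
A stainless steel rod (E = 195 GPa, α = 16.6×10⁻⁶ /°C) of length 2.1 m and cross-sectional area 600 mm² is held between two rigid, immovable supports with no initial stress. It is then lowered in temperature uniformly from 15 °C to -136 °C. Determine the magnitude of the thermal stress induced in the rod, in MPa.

σ ≈ 489 MPa (tensile)

The supports are rigid, so the total axial strain is zero. The restrained thermal strain is ε = αΔT = 16.6×10⁻⁶ × 151 = 2506.6×10⁻⁶.
Hence σ = E·αΔT = 195×10³ × 2506.6×10⁻⁶ = 488.8 MPa, tensile.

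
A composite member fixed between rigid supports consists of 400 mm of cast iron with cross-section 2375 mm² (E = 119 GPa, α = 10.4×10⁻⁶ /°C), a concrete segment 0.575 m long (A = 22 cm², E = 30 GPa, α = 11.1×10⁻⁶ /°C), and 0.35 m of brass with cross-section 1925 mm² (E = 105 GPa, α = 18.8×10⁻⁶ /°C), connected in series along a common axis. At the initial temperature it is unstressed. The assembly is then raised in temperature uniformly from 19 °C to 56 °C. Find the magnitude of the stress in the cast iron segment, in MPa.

σ ≈ 22.5 MPa (compressive)

With the walls removed the bar would change length by δ_free = Σ αᵢΔT Lᵢ = 10.4×10⁻⁶×37×400 + 11.1×10⁻⁶×37×575 + 18.8×10⁻⁶×37×350 = 0.6335 mm.
The rigid supports impose zero overall length change; the single axial force P common to all segments must satisfy P Σ Lᵢ/(AᵢEᵢ) = δ_free.
The series flexibility is Σ Lᵢ/(AᵢEᵢ) = 400/(2375×119×10³) + 575/(2200×30×10³) + 350/(1925×105×10³) = 1.186×10⁻⁵ mm/N.
P = 0.6335 / 1.186×10⁻⁵ = 53420 N = 53.42 kN, compressive.
σ_{cast iron} = P / A = 53420 / 2375 = 22.49 MPa.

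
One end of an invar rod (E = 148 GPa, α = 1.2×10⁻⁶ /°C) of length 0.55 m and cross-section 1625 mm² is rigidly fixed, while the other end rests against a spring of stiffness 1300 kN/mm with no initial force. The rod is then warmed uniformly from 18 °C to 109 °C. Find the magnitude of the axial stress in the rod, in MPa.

The unrestrained thermal change is αΔT L = 1.2×10⁻⁶ × 91 × 550 = 0.06006 mm.
Let P be the compressive force at the spring. The rod shortens elastically by PL/(AE) and the spring compresses by P/k; together these equal δ_free.
So P = δ_free / [L/(AE) + 1/k] = 0.06006 / [ 550/(1625×148×10³) + 1/(1300×10³) ].
P = 0.06006 / 3.056×10⁻⁶ = 19650 N.
σ = P/A = 19650/1625 = 12.09 MPa.

σ ≈ 12.1 MPa (compressive)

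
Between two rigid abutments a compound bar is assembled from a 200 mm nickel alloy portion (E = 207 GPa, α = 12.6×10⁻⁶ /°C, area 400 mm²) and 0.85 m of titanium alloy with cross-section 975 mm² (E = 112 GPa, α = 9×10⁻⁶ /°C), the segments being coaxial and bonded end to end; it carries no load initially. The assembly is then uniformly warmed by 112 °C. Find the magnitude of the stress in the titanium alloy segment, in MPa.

σ ≈ 115 MPa (compressive)

If the supports were absent, the total length change would be Σ αᵢΔT Lᵢ = 12.6×10⁻⁶×112×200 + 9×10⁻⁶×112×850 = 1.139 mm.
The walls prevent any net length change, so an axial force P (same in every segment) develops. Compatibility: P · Σ Lᵢ/(AᵢEᵢ) = δ_free.
The series flexibility is Σ Lᵢ/(AᵢEᵢ) = 200/(400×207×10³) + 850/(975×112×10³) = 1.02×10⁻⁵ mm/N.
Hence P = δ_free / Σ(L/AE) = 1.139/1.02×10⁻⁵ = 111.7 kN (compressive).
σ_{titanium alloy} = P / A = 111700 / 975 = 114.5 MPa.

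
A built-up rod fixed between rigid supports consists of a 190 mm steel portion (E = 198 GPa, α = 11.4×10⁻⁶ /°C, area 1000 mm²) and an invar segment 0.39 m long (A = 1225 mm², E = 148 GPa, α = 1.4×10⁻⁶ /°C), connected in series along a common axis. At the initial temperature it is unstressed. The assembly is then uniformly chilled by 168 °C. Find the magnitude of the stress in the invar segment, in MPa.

σ ≈ 120 MPa (tensile)

Free thermal contraction of the whole bar: Σ αᵢΔT Lᵢ = 11.4×10⁻⁶×168×190 + 1.4×10⁻⁶×168×390 = 0.4556 mm.
The rigid supports impose zero overall length change; the single axial force P common to all segments must satisfy P Σ Lᵢ/(AᵢEᵢ) = δ_free.
The series flexibility is Σ Lᵢ/(AᵢEᵢ) = 190/(1000×198×10³) + 390/(1225×148×10³) = 3.111×10⁻⁶ mm/N.
So P = 0.4556 / 3.111×10⁻⁶ = 146.5 kN, tensile.
σ_{invar} = P / A = 146500 / 1225 = 119.6 MPa.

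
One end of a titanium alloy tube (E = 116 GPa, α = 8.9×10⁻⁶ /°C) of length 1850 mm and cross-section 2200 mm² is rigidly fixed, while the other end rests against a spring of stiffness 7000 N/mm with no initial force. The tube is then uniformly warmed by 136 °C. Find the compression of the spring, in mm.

Free thermal expansion: δ_free = αΔT L = 8.9×10⁻⁶ × 136 × 1850 = 2.239 mm.
With a force P in the spring, the elastic change of the tube is PL/(AE) and that of the spring is P/k; compatibility requires their sum to equal δ_free.
P [ L/(AE) + 1/k ] = δ_free → P [ 1850/(2200×116×10³) + 1/(7000) ] = 2.239.
P = 2.239 / 0.0001501 = 14920 N.
Spring compression = P/k = 14920/(7000) = 2.131 mm.

δ ≈ 2.13 mm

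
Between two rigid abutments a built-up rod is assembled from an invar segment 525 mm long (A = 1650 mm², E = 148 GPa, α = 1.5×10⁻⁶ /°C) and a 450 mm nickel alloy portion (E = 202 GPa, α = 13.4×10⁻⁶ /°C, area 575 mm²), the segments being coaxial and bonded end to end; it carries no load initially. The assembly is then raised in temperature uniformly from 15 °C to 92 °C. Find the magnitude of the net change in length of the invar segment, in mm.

Free thermal expansion of the whole bar: Σ αᵢΔT Lᵢ = 1.5×10⁻⁶×77×525 + 13.4×10⁻⁶×77×450 = 0.5249 mm.
The walls prevent any net length change, so an axial force P (same in every segment) develops. Compatibility: P · Σ Lᵢ/(AᵢEᵢ) = δ_free.
Σ Lᵢ/(AᵢEᵢ) = 525/(1650×148×10³) + 450/(575×202×10³) = 6.024×10⁻⁶ mm/N.
P = 0.5249 / 6.024×10⁻⁶ = 87140 N = 87.14 kN, compressive.
For the invar segment, free thermal change = 1.5×10⁻⁶×77×525 = 0.06064 mm and elastic change from P = 87140×525/(1650×148×10³) = 0.1873 mm; these oppose, so the net change is 0.127 mm (segment shortens).

|ΔL| ≈ 0.127 mm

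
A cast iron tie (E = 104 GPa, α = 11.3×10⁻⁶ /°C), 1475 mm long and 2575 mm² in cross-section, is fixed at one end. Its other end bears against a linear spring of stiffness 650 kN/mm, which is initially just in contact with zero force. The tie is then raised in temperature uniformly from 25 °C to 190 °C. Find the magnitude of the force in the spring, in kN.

Free thermal expansion: δ_free = αΔT L = 11.3×10⁻⁶ × 165 × 1475 = 2.75 mm.
Let P be the compressive force at the spring. The tie shortens elastically by PL/(AE) and the spring compresses by P/k; together these equal δ_free.
P [ L/(AE) + 1/k ] = δ_free → P [ 1475/(2575×104×10³) + 1/(650×10³) ] = 2.75.
P = 2.75 / 7.046×10⁻⁶ = 390300 N.

P ≈ 390 kN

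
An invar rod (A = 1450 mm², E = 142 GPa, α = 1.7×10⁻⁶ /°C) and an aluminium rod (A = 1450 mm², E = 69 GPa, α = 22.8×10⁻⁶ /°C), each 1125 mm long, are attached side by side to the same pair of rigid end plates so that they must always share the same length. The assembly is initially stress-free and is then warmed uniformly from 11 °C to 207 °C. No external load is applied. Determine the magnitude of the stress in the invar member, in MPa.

σ ≈ 192 MPa (tensile)

Equilibrium of a rigid end plate with no external load gives equal and opposite internal forces ±P in the two members. Since α_{aluminium} > α_{invar}, heating drives the aluminium into compression and the invar into tension.
Compatibility of the two members (thermal + elastic change equal): (α₁ − α₂)ΔT = P·[1/(A₁E₁) + 1/(A₂E₂)].
|α₁ − α₂|·ΔT = 21.1×10⁻⁶ × 196 = 0.004136.
1/(A₁E₁) + 1/(A₂E₂) = 1/(1450×142×10³) + 1/(1450×69×10³) = 1.485×10⁻⁸ N⁻¹.
P = 0.004136 / 1.485×10⁻⁸ = 278500 N = 278.5 kN.
σ_{invar} = P/A₁ = 278500/1450 = 192 MPa, tensile.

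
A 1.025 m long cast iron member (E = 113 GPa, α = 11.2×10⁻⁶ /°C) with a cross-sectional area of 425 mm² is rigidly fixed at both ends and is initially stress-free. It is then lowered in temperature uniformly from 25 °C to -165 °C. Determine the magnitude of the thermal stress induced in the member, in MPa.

σ ≈ 240 MPa (tensile)

The supports are rigid, so the total axial strain is zero. The restrained thermal strain is ε = αΔT = 11.2×10⁻⁶ × 190 = 2128×10⁻⁶.
σ = EαΔT = 113×10³ × 11.2×10⁻⁶ × 190 = 240.5 MPa (tensile; the member is trying to contract).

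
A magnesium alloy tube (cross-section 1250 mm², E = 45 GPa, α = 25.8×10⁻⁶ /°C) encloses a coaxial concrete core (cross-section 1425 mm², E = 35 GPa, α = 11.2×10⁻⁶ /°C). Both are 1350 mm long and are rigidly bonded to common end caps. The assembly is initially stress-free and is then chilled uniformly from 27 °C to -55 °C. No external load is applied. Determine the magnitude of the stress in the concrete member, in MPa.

Both members must finish at the same length. With the larger α, the magnesium alloy tends to over-contract; the plates restrain it, putting the magnesium alloy in tension and the concrete in compression. With no external load the two internal forces are equal and opposite, magnitude P.
Equating the net (thermal + elastic) strains gives |α₁ − α₂|·ΔT = P·[1/(A₁E₁) + 1/(A₂E₂)].
|α₁ − α₂|·ΔT = 14.6×10⁻⁶ × 82 = 0.001197.
1/(A₁E₁) + 1/(A₂E₂) = 1/(1250×45×10³) + 1/(1425×35×10³) = 3.783×10⁻⁸ N⁻¹.
So P = 0.001197 / 3.783×10⁻⁸ = 31.65 kN.
σ_{concrete} = P/A₂ = 31650/1425 = 22.21 MPa, compressive.

σ ≈ 22.2 MPa (compressive)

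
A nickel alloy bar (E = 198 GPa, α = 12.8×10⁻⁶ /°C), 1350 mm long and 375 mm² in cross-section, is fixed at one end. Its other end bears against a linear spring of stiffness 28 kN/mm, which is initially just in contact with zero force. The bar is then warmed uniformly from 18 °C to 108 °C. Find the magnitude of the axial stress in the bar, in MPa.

σ ≈ 76.9 MPa (compressive)

If the spring were absent the bar would lengthen by αΔT L = 12.8×10⁻⁶ × 90 × 1350 = 1.555 mm.
With a force P in the spring, the elastic change of the bar is PL/(AE) and that of the spring is P/k; compatibility requires their sum to equal δ_free.
So P = δ_free / [L/(AE) + 1/k] = 1.555 / [ 1350/(375×198×10³) + 1/(28×10³) ].
P = 1.555 / 5.39×10⁻⁵ = 28860 N.
σ = P/A = 28860/375 = 76.95 MPa.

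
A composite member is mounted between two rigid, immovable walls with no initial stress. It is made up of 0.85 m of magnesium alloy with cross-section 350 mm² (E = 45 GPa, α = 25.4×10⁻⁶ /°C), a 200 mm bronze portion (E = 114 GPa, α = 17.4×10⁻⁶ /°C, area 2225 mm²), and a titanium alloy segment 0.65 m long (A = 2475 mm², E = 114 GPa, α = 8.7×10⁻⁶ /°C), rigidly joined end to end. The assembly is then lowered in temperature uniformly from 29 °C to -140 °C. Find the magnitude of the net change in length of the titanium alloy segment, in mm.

|ΔL| ≈ 0.746 mm

With the walls removed the bar would change length by δ_free = Σ αᵢΔT Lᵢ = 25.4×10⁻⁶×169×850 + 17.4×10⁻⁶×169×200 + 8.7×10⁻⁶×169×650 = 5.193 mm.
Since the ends are fixed, an axial force P builds up, equal in every segment, with P · Σ Lᵢ/(AᵢEᵢ) = δ_free.
Σ Lᵢ/(AᵢEᵢ) = 850/(350×45×10³) + 200/(2225×114×10³) + 650/(2475×114×10³) = 5.706×10⁻⁵ mm/N.
So P = 5.193 / 5.706×10⁻⁵ = 91 kN, tensile.
For the titanium alloy segment, free thermal change = 8.7×10⁻⁶×169×650 = 0.9557 mm and elastic change from P = 91000×650/(2475×114×10³) = 0.2096 mm; these oppose, so the net change is 0.746 mm (segment shortens).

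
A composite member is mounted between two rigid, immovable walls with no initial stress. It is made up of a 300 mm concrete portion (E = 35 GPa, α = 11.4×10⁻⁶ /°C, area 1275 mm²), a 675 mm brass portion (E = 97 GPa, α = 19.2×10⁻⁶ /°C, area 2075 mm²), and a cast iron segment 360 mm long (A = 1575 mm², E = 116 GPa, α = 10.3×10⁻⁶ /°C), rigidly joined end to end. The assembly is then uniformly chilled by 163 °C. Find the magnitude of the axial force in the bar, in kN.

Free thermal contraction of the whole bar: Σ αᵢΔT Lᵢ = 11.4×10⁻⁶×163×300 + 19.2×10⁻⁶×163×675 + 10.3×10⁻⁶×163×360 = 3.274 mm.
The walls prevent any net length change, so an axial force P (same in every segment) develops. Compatibility: P · Σ Lᵢ/(AᵢEᵢ) = δ_free.
The series flexibility is Σ Lᵢ/(AᵢEᵢ) = 300/(1275×35×10³) + 675/(2075×97×10³) + 360/(1575×116×10³) = 1.205×10⁻⁵ mm/N.
Hence P = δ_free / Σ(L/AE) = 3.274/1.205×10⁻⁵ = 271.8 kN (tensile).

P ≈ 272 kN (tensile)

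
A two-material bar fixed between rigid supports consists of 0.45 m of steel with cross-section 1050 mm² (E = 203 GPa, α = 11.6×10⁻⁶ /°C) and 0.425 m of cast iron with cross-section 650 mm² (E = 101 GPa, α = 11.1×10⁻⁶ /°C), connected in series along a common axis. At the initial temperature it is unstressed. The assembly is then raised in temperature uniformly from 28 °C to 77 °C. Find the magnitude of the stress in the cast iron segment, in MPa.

σ ≈ 87.3 MPa (compressive)

If the supports were absent, the total length change would be Σ αᵢΔT Lᵢ = 11.6×10⁻⁶×49×450 + 11.1×10⁻⁶×49×425 = 0.4869 mm.
The rigid supports impose zero overall length change; the single axial force P common to all segments must satisfy P Σ Lᵢ/(AᵢEᵢ) = δ_free.
The series flexibility is Σ Lᵢ/(AᵢEᵢ) = 450/(1050×203×10³) + 425/(650×101×10³) = 8.585×10⁻⁶ mm/N.
So P = 0.4869 / 8.585×10⁻⁶ = 56.72 kN, compressive.
σ_{cast iron} = P / A = 56720 / 650 = 87.26 MPa.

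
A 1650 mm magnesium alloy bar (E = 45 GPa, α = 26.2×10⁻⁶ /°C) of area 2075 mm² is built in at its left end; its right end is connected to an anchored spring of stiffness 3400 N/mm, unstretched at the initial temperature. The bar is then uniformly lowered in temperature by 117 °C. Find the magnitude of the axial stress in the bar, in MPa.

The unrestrained thermal change is αΔT L = 26.2×10⁻⁶ × 117 × 1650 = 5.058 mm.
Let P be the tensile force in the spring. The bar extends elastically by PL/(AE) and the spring stretches by P/k; together these equal δ_free.
P [ L/(AE) + 1/k ] = δ_free → P [ 1650/(2075×45×10³) + 1/(3400) ] = 5.058.
P = 5.058 / 0.0003118 = 16220 N.
σ = P/A = 16220/2075 = 7.818 MPa.

σ ≈ 7.82 MPa (tensile)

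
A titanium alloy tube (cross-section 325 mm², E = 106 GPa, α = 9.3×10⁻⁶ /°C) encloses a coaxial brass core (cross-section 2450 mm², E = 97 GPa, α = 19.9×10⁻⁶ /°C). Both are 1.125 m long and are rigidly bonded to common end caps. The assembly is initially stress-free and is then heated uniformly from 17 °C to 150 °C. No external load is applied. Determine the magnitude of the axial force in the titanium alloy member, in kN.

P ≈ 42.4 kN (tensile in the titanium alloy)

Both members must finish at the same length. With the larger α, the brass tends to over-expand; the plates restrain it, putting the brass in compression and the titanium alloy in tension. With no external load the two internal forces are equal and opposite, magnitude P.
Setting the final lengths equal and cancelling L: (α₁ − α₂)ΔT = P/(A₁E₁) + P/(A₂E₂).
|α₁ − α₂|·ΔT = 10.6×10⁻⁶ × 133 = 0.00141.
1/(A₁E₁) + 1/(A₂E₂) = 1/(325×106×10³) + 1/(2450×97×10³) = 3.324×10⁻⁸ N⁻¹.
So P = 0.00141 / 3.324×10⁻⁸ = 42.42 kN.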